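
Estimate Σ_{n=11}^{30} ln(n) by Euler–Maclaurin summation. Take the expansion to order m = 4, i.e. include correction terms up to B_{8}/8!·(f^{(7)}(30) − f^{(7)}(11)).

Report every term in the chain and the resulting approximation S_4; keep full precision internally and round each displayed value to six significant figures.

S_4 ≈ 59.5538

Integral: ∫_11^30 ln(x) dx = 56.6591.
Boundary: ½(f(11) + f(30)) = ½(2.39790 + 3.40120) = 2.89955.
So far: 59.5586.
k=1: B_{2}/(2)! × [f^{(1)}(30) − f^{(1)}(11)] = 1/12 × (0.0333333 − 0.0909091) = -0.00479798.
Partial sum through k=1: 59.5538.
k=2: B_{4}/(4)! × [f^{(3)}(30) − f^{(3)}(11)] = −1/720 × (7.40741e-05 − 0.00150263) = 1.98410e-06.
Partial sum through k=2: 59.5538.
k=3: B_{6}/(6)! × [f^{(5)}(30) − f^{(5)}(11)] = 1/30240 × (9.87654e-07 − 0.000149021) = -4.89529e-09.
Partial sum through k=3: 59.5538.
k=4: B_{8}/(8)! × [f^{(7)}(30) − f^{(7)}(11)] = −1/1209600 × (3.29218e-08 − 3.69474e-05) = 3.05179e-11.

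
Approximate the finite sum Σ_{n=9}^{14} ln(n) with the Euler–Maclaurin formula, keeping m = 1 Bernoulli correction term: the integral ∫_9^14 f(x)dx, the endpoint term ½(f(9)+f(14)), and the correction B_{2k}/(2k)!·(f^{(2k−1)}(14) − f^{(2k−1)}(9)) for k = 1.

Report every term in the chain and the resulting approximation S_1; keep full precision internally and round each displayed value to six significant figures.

S_1 ≈ 14.5866

Integral: ∫_9^14 ln(x) dx = 12.1718.
Endpoint term: (f(9) + f(14))/2 = (2.19722 + 2.63906)/2 = 2.41814.
Integral + boundary = 14.5899.
Order-1 term: 1/12 · (0.0714286 − 0.111111) = -0.00330688.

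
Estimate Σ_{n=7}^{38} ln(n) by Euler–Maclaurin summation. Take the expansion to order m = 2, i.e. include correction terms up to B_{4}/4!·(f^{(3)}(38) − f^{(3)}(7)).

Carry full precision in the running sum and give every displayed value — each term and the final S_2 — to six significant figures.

S_2 ≈ 96.3889

∫_7^38 ln(x) dx evaluates to 93.6069.
½[f(7) + f(38)] = ½[1.94591 + 3.63759] = 2.79175.
Running total after boundary: 96.3987.
Order-1 term: 1/12 · (0.0263158 − 0.142857) = -0.00971178.
After k=1: 96.3889.
Order-2 term: −1/720 · (3.64485e-05 − 0.00583090) = 8.04785e-06.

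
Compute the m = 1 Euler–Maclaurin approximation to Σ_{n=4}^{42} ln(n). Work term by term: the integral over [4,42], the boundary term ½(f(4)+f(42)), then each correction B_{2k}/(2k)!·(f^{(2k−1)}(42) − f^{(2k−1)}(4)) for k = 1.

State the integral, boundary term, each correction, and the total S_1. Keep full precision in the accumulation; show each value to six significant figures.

Integral: ∫_4^42 ln(x) dx = 113.437.
Endpoint term: (f(4) + f(42))/2 = (1.38629 + 3.73767)/2 = 2.56198.
Integral + boundary = 115.999.
Correction k=1: B_{2}/2! · (f^{(1)}(42) − f^{(1)}(4)) = 1/12 · (0.0238095 − 0.250000) = -0.0188492.

S_1 ≈ 115.980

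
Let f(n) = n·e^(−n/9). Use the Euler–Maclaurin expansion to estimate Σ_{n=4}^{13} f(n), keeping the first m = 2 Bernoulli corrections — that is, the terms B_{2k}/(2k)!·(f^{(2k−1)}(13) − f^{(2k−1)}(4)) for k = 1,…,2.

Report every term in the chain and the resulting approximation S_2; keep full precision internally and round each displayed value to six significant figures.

S_2 ≈ 31.0916

Integral: ∫_4^13 x·e^(−x/9) dx = 28.3144.
Endpoint term: (f(4) + f(13))/2 = (2.56472 + 3.06640)/2 = 2.81556.
Running total after boundary: 31.1300.
k=1: B_{2}/(2)! × [f^{(1)}(13) − f^{(1)}(4)] = 1/12 × (-0.104834 − 0.356211) = -0.0384205.
Partial sum through k=1: 31.0916.
k=2: B_{4}/(4)! × [f^{(3)}(13) − f^{(3)}(4)] = −1/720 × (0.00452988 − 0.0202293) = 2.18047e-05.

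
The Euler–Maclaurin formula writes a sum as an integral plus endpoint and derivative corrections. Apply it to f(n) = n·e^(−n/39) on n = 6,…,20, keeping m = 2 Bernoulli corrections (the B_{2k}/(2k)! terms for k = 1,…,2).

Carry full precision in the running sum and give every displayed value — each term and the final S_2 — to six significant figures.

S_2 ≈ 135.419

The integral term ∫_6^20 x·e^(−x/39) dx = 126.895.
½[f(6) + f(20)] = ½[5.14442 + 11.9761] = 8.56025.
Running total after boundary: 135.456.
k=1: B_{2}/(2)! × [f^{(1)}(20) − f^{(1)}(6)] = 1/12 × (0.291725 − 0.725496) = -0.0361475.
Partial sum through k=1: 135.419.
k=2: B_{4}/(4)! × [f^{(3)}(20) − f^{(3)}(6)] = −1/720 × (0.000979181 − 0.00160441) = 8.68370e-07.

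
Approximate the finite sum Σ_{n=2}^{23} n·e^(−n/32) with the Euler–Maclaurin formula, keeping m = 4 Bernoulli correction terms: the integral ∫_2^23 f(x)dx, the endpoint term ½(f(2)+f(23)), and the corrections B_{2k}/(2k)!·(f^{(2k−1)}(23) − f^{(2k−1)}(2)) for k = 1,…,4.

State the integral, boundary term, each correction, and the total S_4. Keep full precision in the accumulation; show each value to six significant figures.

Integral: ∫_2^23 x·e^(−x/32) dx = 164.326.
½[f(2) + f(23)] = ½[1.87883 + 11.2093] = 6.54407.
Running total after boundary: 170.870.
Correction k=1: B_{2}/2! · (f^{(1)}(23) − f^{(1)}(2)) = 1/12 · (0.137070 − 0.880700) = -0.0619691.
After k=1: 170.808.
Correction k=2: B_{4}/4! · (f^{(3)}(23) − f^{(3)}(2)) = −1/720 · (0.00108573 − 0.00269485) = 2.23488e-06.
After k=2: 170.808.
Correction k=3: B_{6}/6! · (f^{(5)}(23) − f^{(5)}(2)) = 1/30240 · (1.98986e-06 − 4.42348e-06) = -8.04769e-11.
After k=3: 170.808.
Correction k=4: B_{8}/8! · (f^{(7)}(23) − f^{(7)}(2)) = −1/1209600 · (2.85100e-09 − 6.06960e-09) = 2.66088e-15.

S_4 ≈ 170.808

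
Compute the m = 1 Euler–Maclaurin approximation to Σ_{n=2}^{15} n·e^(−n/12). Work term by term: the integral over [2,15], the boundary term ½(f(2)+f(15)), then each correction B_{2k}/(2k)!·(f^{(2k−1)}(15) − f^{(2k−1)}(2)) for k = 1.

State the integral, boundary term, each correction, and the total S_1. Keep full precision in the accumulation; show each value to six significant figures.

S_1 ≈ 52.3119

Integral: ∫_2^15 x·e^(−x/12) dx = 49.3814.
Endpoint term: (f(2) + f(15))/2 = (1.69296 + 4.29757)/2 = 2.99527.
So far: 52.3766.
Correction k=1: B_{2}/2! · (f^{(1)}(15) − f^{(1)}(2)) = 1/12 · (-0.0716262 − 0.705401) = -0.0647523.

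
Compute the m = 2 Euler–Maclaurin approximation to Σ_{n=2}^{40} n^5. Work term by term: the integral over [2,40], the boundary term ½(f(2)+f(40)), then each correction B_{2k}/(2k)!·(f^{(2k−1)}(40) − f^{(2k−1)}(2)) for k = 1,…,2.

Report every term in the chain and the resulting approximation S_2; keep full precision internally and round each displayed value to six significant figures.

S_2 ≈ 7.34933e+08

The integral term ∫_2^40 x^5 dx = 6.82667e+08.
½[f(2) + f(40)] = ½[32.0000 + 1.02400e+08] = 5.12000e+07.
So far: 7.33867e+08.
Correction k=1: B_{2}/2! · (f^{(1)}(40) − f^{(1)}(2)) = 1/12 · (1.28000e+07 − 80.0000) = 1.06666e+06.
After k=1: 7.34933e+08.
Correction k=2: B_{4}/4! · (f^{(3)}(40) − f^{(3)}(2)) = −1/720 · (96000.0 − 240.000) = -133.000.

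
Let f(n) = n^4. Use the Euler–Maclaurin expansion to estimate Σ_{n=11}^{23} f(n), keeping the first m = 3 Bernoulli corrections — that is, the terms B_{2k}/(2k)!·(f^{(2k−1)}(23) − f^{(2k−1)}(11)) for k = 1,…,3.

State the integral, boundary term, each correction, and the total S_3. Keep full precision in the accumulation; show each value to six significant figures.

∫_11^23 x^4 dx evaluates to 1.25506e+06.
Boundary: ½(f(11) + f(23)) = ½(14641.0 + 279841) = 147241.
Integral + boundary = 1.40230e+06.
k=1: B_{2}/(2)! × [f^{(1)}(23) − f^{(1)}(11)] = 1/12 × (48668.0 − 5324.00) = 3612.00.
Partial sum through k=1: 1.40591e+06.
k=2: B_{4}/(4)! × [f^{(3)}(23) − f^{(3)}(11)] = −1/720 × (552.000 − 264.000) = -0.400000.
Partial sum through k=2: 1.40591e+06.
k=3: B_{6}/(6)! × [f^{(5)}(23) − f^{(5)}(11)] = 1/30240 × (0.00000 − 0.00000) = 0.00000.

S_3 ≈ 1.40591e+06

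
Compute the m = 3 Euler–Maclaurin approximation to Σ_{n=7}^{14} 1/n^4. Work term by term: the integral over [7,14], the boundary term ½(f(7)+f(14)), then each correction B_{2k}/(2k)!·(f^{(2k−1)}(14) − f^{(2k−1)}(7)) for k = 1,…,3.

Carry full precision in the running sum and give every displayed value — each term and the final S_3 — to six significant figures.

S_3 ≈ 0.00109062

∫_7^14 1/x^4 dx evaluates to 0.000850340.
Endpoint term: (f(7) + f(14))/2 = (0.000416493 + 2.60308e-05)/2 = 0.000221262.
Running total after boundary: 0.00107160.
Correction k=1: B_{2}/2! · (f^{(1)}(14) − f^{(1)}(7)) = 1/12 · (-7.43738e-06 − (-0.000237996)) = 1.92132e-05.
Partial sum through k=1: 0.00109082.
Correction k=2: B_{4}/4! · (f^{(3)}(14) − f^{(3)}(7)) = −1/720 · (-1.13837e-06 − (-0.000145712)) = -2.00797e-07.
Partial sum through k=2: 0.00109061.
Correction k=3: B_{6}/6! · (f^{(5)}(14) − f^{(5)}(7)) = 1/30240 · (-3.25250e-07 − (-0.000166528)) = 5.49612e-09.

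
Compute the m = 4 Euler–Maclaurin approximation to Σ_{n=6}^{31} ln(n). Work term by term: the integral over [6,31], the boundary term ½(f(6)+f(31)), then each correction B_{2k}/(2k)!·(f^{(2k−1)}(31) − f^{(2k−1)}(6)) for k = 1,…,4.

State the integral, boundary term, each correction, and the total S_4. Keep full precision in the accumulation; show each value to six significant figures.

Integral: ∫_6^31 ln(x) dx = 70.7030.
Endpoint term: (f(6) + f(31))/2 = (1.79176 + 3.43399)/2 = 2.61287.
So far: 73.3159.
Order-1 term: 1/12 · (0.0322581 − 0.166667) = -0.0112007.
After k=1: 73.3047.
Order-2 term: −1/720 · (6.71344e-05 − 0.00925926) = 1.27668e-05.
After k=2: 73.3047.
Order-3 term: 1/30240 · (8.38306e-07 − 0.00308642) = -1.02036e-07.
After k=3: 73.3047.
Order-4 term: −1/1209600 · (2.61698e-08 − 0.00257202) = 2.12631e-09.

S_4 ≈ 73.3047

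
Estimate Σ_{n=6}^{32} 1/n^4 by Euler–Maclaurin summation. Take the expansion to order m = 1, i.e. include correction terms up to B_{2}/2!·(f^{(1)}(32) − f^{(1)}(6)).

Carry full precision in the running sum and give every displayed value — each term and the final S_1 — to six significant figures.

Integral: ∫_6^32 1/x^4 dx = 0.00153304.
Boundary: ½(f(6) + f(32)) = ½(0.000771605 + 9.53674e-07) = 0.000386279.
Integral + boundary = 0.00191932.
Correction k=1: B_{2}/2! · (f^{(1)}(32) − f^{(1)}(6)) = 1/12 · (-1.19209e-07 − (-0.000514403)) = 4.28570e-05.

S_1 ≈ 0.00196217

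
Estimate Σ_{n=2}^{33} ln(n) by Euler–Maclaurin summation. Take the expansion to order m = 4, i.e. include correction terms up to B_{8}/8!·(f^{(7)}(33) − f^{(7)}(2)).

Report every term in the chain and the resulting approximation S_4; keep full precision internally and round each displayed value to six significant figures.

Integral: ∫_2^33 ln(x) dx = 82.9985.
½[f(2) + f(33)] = ½[0.693147 + 3.49651] = 2.09483.
Running total after boundary: 85.0933.
k=1: B_{2}/(2)! × [f^{(1)}(33) − f^{(1)}(2)] = 1/12 × (0.0303030 − 0.500000) = -0.0391414.
Partial sum through k=1: 85.0541.
k=2: B_{4}/(4)! × [f^{(3)}(33) − f^{(3)}(2)] = −1/720 × (5.56529e-05 − 0.250000) = 0.000347145.
Partial sum through k=2: 85.0545.
k=3: B_{6}/(6)! × [f^{(5)}(33) − f^{(5)}(2)] = 1/30240 × (6.13256e-07 − 0.750000) = -2.48016e-05.
Partial sum through k=3: 85.0545.
k=4: B_{8}/(8)! × [f^{(7)}(33) − f^{(7)}(2)] = −1/1209600 × (1.68941e-08 − 5.62500) = 4.65030e-06.

S_4 ≈ 85.0545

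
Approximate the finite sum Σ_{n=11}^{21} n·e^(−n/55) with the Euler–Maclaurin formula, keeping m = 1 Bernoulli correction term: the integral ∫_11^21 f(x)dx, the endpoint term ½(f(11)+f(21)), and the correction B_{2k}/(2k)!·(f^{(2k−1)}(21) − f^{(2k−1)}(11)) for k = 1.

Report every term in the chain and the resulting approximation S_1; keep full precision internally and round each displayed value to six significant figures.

Integral: ∫_11^21 x·e^(−x/55) dx = 118.645.
½[f(11) + f(21)] = ½[9.00604 + 14.3350] = 11.6705.
Running total after boundary: 130.315.
k=1: B_{2}/(2)! × [f^{(1)}(21) − f^{(1)}(11)] = 1/12 × (0.421983 − 0.654985) = -0.0194168.

S_1 ≈ 130.296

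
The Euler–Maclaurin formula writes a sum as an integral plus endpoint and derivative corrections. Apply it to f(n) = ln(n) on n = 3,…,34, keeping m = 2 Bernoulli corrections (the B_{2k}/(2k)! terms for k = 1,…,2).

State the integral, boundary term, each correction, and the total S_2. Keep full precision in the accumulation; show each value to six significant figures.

The integral term ∫_3^34 ln(x) dx = 85.6004.
½[f(3) + f(34)] = ½[1.09861 + 3.52636] = 2.31249.
Integral + boundary = 87.9129.
k=1: B_{2}/(2)! × [f^{(1)}(34) − f^{(1)}(3)] = 1/12 × (0.0294118 − 0.333333) = -0.0253268.
Partial sum through k=1: 87.8876.
k=2: B_{4}/(4)! × [f^{(3)}(34) − f^{(3)}(3)] = −1/720 × (5.08854e-05 − 0.0740741) = 0.000102810.

S_2 ≈ 87.8877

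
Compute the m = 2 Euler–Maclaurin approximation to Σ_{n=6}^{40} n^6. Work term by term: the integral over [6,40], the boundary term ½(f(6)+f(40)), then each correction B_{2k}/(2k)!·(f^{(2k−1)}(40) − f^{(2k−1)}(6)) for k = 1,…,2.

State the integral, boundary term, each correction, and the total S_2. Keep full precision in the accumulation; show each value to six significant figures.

S_2 ≈ 2.55049e+10

The integral term ∫_6^40 x^6 dx = 2.34057e+10.
½[f(6) + f(40)] = ½[46656.0 + 4.09600e+09] = 2.04802e+09.
Integral + boundary = 2.54537e+10.
k=1: B_{2}/(2)! × [f^{(1)}(40) − f^{(1)}(6)] = 1/12 × (6.14400e+08 − 46656.0) = 5.11961e+07.
After k=1: 2.55049e+10.
k=2: B_{4}/(4)! × [f^{(3)}(40) − f^{(3)}(6)] = −1/720 × (7.68000e+06 − 25920.0) = -10630.7.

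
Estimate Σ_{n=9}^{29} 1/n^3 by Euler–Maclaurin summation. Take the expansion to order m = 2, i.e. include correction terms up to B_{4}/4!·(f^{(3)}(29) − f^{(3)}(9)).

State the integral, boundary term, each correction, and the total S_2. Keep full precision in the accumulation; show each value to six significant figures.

S_2 ≈ 0.00632228

Integral: ∫_9^29 1/x^3 dx = 0.00557831.
Endpoint term: (f(9) + f(29))/2 = (0.00137174 + 4.10021e-05)/2 = 0.000706372.
Integral + boundary = 0.00628468.
Correction k=1: B_{2}/2! · (f^{(1)}(29) − f^{(1)}(9)) = 1/12 · (-4.24160e-06 − (-0.000457247)) = 3.77505e-05.
Running total after k=1: 0.00632243.
Correction k=2: B_{4}/4! · (f^{(3)}(29) − f^{(3)}(9)) = −1/720 · (-1.00870e-07 − (-0.000112901)) = -1.56666e-07.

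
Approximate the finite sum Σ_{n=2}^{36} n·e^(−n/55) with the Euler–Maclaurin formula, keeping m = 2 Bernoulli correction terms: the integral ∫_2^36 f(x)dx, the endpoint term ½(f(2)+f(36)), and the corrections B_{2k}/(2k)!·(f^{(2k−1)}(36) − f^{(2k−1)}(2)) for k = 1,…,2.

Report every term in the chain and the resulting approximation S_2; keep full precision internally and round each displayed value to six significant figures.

S_2 ≈ 432.314

∫_2^36 x·e^(−x/55) dx evaluates to 422.058.
Endpoint term: (f(2) + f(36))/2 = (1.92858 + 18.7084)/2 = 10.3185.
Running total after boundary: 432.377.
k=1: B_{2}/(2)! × [f^{(1)}(36) − f^{(1)}(2)] = 1/12 × (0.179525 − 0.929225) = -0.0624749.
Partial sum through k=1: 432.314.
k=2: B_{4}/(4)! × [f^{(3)}(36) − f^{(3)}(2)] = −1/720 × (0.000402936 − 0.000944728) = 7.52489e-07.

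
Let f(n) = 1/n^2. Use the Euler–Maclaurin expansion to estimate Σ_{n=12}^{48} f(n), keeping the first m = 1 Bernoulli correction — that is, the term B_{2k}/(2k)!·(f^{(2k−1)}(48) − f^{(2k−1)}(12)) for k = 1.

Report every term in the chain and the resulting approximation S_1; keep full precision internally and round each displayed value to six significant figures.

S_1 ≈ 0.0662842

Integral: ∫_12^48 1/x^2 dx = 0.0625000.
½[f(12) + f(48)] = ½[0.00694444 + 0.000434028] = 0.00368924.
Integral + boundary = 0.0661892.
k=1: B_{2}/(2)! × [f^{(1)}(48) − f^{(1)}(12)] = 1/12 × (-1.80845e-05 − (-0.00115741)) = 9.49436e-05.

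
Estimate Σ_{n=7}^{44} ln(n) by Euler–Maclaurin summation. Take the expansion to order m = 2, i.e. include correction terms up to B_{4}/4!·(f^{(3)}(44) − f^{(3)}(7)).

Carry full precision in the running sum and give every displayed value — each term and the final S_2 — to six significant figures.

S_2 ≈ 118.738

∫_7^44 ln(x) dx evaluates to 115.883.
Boundary: ½(f(7) + f(44)) = ½(1.94591 + 3.78419) = 2.86505.
Running total after boundary: 118.748.
k=1: B_{2}/(2)! × [f^{(1)}(44) − f^{(1)}(7)] = 1/12 × (0.0227273 − 0.142857) = -0.0100108.
Running total after k=1: 118.738.
k=2: B_{4}/(4)! × [f^{(3)}(44) − f^{(3)}(7)] = −1/720 × (2.34786e-05 − 0.00583090) = 8.06587e-06.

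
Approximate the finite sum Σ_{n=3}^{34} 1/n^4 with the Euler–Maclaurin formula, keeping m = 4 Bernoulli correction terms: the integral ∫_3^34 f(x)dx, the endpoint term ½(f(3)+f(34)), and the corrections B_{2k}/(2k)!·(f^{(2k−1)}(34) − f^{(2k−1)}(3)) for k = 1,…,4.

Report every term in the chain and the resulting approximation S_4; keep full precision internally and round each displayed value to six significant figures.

∫_3^34 1/x^4 dx evaluates to 0.0123372.
Endpoint term: (f(3) + f(34))/2 = (0.0123457 + 7.48315e-07)/2 = 0.00617321.
Running total after boundary: 0.0185104.
k=1: B_{2}/(2)! × [f^{(1)}(34) − f^{(1)}(3)] = 1/12 × (-8.80370e-08 − (-0.0164609)) = 0.00137173.
After k=1: 0.0198821.
k=2: B_{4}/(4)! × [f^{(3)}(34) − f^{(3)}(3)] = −1/720 × (-2.28470e-09 − (-0.0548697)) = -7.62079e-05.
After k=2: 0.0198059.
k=3: B_{6}/(6)! × [f^{(5)}(34) − f^{(5)}(3)] = 1/30240 × (-1.10677e-10 − (-0.341411)) = 1.12901e-05.
After k=3: 0.0198172.
k=4: B_{8}/(8)! × [f^{(7)}(34) − f^{(7)}(3)] = −1/1209600 × (-8.61675e-12 − (-3.41411)) = -2.82251e-06.

S_4 ≈ 0.0198144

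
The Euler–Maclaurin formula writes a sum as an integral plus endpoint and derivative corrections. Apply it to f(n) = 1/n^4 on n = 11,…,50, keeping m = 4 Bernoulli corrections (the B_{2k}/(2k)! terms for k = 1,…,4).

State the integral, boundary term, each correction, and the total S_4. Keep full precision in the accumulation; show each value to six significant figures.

S_4 ≈ 0.000284062

The integral term ∫_11^50 1/x^4 dx = 0.000247772.
Boundary: ½(f(11) + f(50)) = ½(6.83013e-05 + 1.60000e-07) = 3.42307e-05.
Running total after boundary: 0.000282002.
Order-1 term: 1/12 · (-1.28000e-08 − (-2.48369e-05)) = 2.06867e-06.
Running total after k=1: 0.000284071.
Order-2 term: −1/720 · (-1.53600e-10 − (-6.15790e-06)) = -8.55242e-09.
Running total after k=2: 0.000284062.
Order-3 term: 1/30240 · (-3.44064e-12 − (-2.84994e-06)) = 9.42438e-11.
Running total after k=3: 0.000284062.
Order-4 term: −1/1209600 · (-1.23863e-13 − (-2.11979e-06)) = -1.75247e-12.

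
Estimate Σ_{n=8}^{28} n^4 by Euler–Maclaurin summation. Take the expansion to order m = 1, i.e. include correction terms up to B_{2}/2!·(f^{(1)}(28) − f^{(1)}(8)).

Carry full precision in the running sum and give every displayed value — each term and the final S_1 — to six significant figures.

The integral term ∫_8^28 x^4 dx = 3.43552e+06.
Endpoint term: (f(8) + f(28))/2 = (4096.00 + 614656)/2 = 309376.
Integral + boundary = 3.74490e+06.
Correction k=1: B_{2}/2! · (f^{(1)}(28) − f^{(1)}(8)) = 1/12 · (87808.0 − 2048.00) = 7146.67.

S_1 ≈ 3.75204e+06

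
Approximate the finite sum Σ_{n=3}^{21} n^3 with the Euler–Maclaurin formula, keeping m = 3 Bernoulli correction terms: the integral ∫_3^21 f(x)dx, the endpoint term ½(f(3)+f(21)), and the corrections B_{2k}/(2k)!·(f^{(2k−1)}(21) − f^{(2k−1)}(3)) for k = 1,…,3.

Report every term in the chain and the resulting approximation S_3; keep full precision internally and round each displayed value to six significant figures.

The integral term ∫_3^21 x^3 dx = 48600.0.
Endpoint term: (f(3) + f(21))/2 = (27.0000 + 9261.00)/2 = 4644.00.
Integral + boundary = 53244.0.
Order-1 term: 1/12 · (1323.00 − 27.0000) = 108.000.
Running total after k=1: 53352.0.
Order-2 term: −1/720 · (6.00000 − 6.00000) = 0.00000.
Running total after k=2: 53352.0.
Order-3 term: 1/30240 · (0.00000 − 0.00000) = 0.00000.

S_3 ≈ 53352.0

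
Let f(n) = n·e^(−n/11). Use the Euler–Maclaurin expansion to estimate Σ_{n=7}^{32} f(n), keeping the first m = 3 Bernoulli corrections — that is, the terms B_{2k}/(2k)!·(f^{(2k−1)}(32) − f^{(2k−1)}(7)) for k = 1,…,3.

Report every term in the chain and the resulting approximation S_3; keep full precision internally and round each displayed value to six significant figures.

Integral: ∫_7^32 x·e^(−x/11) dx = 78.9938.
½[f(7) + f(32)] = ½[3.70449 + 1.74481] = 2.72465.
Integral + boundary = 81.7184.
Correction k=1: B_{2}/2! · (f^{(1)}(32) − f^{(1)}(7)) = 1/12 · (-0.104094 − 0.192441) = -0.0247112.
Partial sum through k=1: 81.6937.
Correction k=2: B_{4}/4! · (f^{(3)}(32) − f^{(3)}(7)) = −1/720 · (4.09656e-05 − 0.0103378) = 1.43011e-05.
Partial sum through k=2: 81.6937.
Correction k=3: B_{6}/6! · (f^{(5)}(32) − f^{(5)}(7)) = 1/30240 · (7.78686e-06 − 0.000157728) = -4.95837e-09.

S_3 ≈ 81.6937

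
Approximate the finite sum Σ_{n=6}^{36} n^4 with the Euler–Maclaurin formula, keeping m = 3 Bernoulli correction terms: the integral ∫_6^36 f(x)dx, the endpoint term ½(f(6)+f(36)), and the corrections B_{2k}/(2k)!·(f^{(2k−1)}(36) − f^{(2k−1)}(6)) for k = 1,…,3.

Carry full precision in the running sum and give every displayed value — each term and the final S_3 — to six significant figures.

The integral term ∫_6^36 x^4 dx = 1.20917e+07.
Boundary: ½(f(6) + f(36)) = ½(1296.00 + 1.67962e+06) = 840456.
Running total after boundary: 1.29321e+07.
k=1: B_{2}/(2)! × [f^{(1)}(36) − f^{(1)}(6)] = 1/12 × (186624 − 864.000) = 15480.0.
Partial sum through k=1: 1.29476e+07.
k=2: B_{4}/(4)! × [f^{(3)}(36) − f^{(3)}(6)] = −1/720 × (864.000 − 144.000) = -1.00000.
Partial sum through k=2: 1.29476e+07.
k=3: B_{6}/(6)! × [f^{(5)}(36) − f^{(5)}(6)] = 1/30240 × (0.00000 − 0.00000) = 0.00000.

S_3 ≈ 1.29476e+07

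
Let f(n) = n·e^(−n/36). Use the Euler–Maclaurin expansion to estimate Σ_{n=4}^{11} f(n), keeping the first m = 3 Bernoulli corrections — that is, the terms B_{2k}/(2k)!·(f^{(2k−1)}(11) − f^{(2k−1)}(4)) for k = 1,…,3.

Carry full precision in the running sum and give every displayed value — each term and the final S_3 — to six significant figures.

Integral: ∫_4^11 x·e^(−x/36) dx = 42.0486.
½[f(4) + f(11)] = ½[3.57936 + 8.10385] = 5.84161.
So far: 47.8902.
Correction k=1: B_{2}/2! · (f^{(1)}(11) − f^{(1)}(4)) = 1/12 · (0.511607 − 0.795413) = -0.0236505.
After k=1: 47.8665.
Correction k=2: B_{4}/4! · (f^{(3)}(11) − f^{(3)}(4)) = −1/720 · (0.00153166 − 0.00199467) = 6.43065e-07.
After k=2: 47.8665.
Correction k=3: B_{6}/6! · (f^{(5)}(11) − f^{(5)}(4)) = 1/30240 · (2.05908e-06 − 2.60463e-06) = -1.80405e-11.

S_3 ≈ 47.8665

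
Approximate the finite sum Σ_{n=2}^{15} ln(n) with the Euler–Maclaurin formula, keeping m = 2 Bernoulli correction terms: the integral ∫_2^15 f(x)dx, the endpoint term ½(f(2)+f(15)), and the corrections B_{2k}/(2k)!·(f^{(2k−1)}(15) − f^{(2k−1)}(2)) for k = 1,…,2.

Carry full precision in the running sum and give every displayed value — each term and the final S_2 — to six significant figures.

S_2 ≈ 27.8993

The integral term ∫_2^15 ln(x) dx = 26.2345.
½[f(2) + f(15)] = ½[0.693147 + 2.70805] = 1.70060.
So far: 27.9351.
Order-1 term: 1/12 · (0.0666667 − 0.500000) = -0.0361111.
Running total after k=1: 27.8989.
Order-2 term: −1/720 · (0.000592593 − 0.250000) = 0.000346399.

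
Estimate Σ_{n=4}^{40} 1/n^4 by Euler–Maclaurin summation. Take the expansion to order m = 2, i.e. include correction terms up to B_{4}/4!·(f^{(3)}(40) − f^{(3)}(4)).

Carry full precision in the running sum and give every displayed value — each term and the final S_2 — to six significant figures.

∫_4^40 1/x^4 dx evaluates to 0.00520313.
½[f(4) + f(40)] = ½[0.00390625 + 3.90625e-07] = 0.00195332.
Integral + boundary = 0.00715645.
k=1: B_{2}/(2)! × [f^{(1)}(40) − f^{(1)}(4)] = 1/12 × (-3.90625e-08 − (-0.00390625)) = 0.000325518.
Partial sum through k=1: 0.00748196.
k=2: B_{4}/(4)! × [f^{(3)}(40) − f^{(3)}(4)] = −1/720 × (-7.32422e-10 − (-0.00732422)) = -1.01725e-05.

S_2 ≈ 0.00747179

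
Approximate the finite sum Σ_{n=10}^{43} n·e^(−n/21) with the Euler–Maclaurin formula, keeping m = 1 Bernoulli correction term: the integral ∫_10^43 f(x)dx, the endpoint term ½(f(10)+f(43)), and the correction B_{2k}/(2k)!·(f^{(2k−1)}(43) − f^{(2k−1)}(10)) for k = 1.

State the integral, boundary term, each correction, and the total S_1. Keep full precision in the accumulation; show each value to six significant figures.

S_1 ≈ 236.775

The integral term ∫_10^43 x·e^(−x/21) dx = 230.933.
Boundary: ½(f(10) + f(43)) = ½(6.21145 + 5.54880) = 5.88012.
Running total after boundary: 236.813.
k=1: B_{2}/(2)! × [f^{(1)}(43) − f^{(1)}(10)] = 1/12 × (-0.135187 − 0.325362) = -0.0383790.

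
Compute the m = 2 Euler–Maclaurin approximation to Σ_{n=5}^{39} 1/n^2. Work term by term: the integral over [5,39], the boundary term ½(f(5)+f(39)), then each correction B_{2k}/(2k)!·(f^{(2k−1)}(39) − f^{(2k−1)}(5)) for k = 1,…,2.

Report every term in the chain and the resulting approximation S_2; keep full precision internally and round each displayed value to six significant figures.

∫_5^39 1/x^2 dx evaluates to 0.174359.
Boundary: ½(f(5) + f(39)) = ½(0.0400000 + 0.000657462) = 0.0203287.
Integral + boundary = 0.194688.
k=1: B_{2}/(2)! × [f^{(1)}(39) − f^{(1)}(5)] = 1/12 × (-3.37160e-05 − (-0.0160000)) = 0.00133052.
Partial sum through k=1: 0.196018.
k=2: B_{4}/(4)! × [f^{(3)}(39) − f^{(3)}(5)] = −1/720 × (-2.66004e-07 − (-0.00768000)) = -1.06663e-05.

S_2 ≈ 0.196008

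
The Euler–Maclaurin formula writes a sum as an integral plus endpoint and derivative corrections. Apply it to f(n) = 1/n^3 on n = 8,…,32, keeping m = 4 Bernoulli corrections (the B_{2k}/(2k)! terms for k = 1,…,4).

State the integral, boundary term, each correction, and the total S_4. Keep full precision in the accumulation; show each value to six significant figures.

S_4 ≈ 0.00837652

Integral: ∫_8^32 1/x^3 dx = 0.00732422.
½[f(8) + f(32)] = ½[0.00195312 + 3.05176e-05] = 0.000991821.
Integral + boundary = 0.00831604.
k=1: B_{2}/(2)! × [f^{(1)}(32) − f^{(1)}(8)] = 1/12 × (-2.86102e-06 − (-0.000732422)) = 6.07967e-05.
Running total after k=1: 0.00837684.
k=2: B_{4}/(4)! × [f^{(3)}(32) − f^{(3)}(8)] = −1/720 × (-5.58794e-08 − (-0.000228882)) = -3.17814e-07.
Running total after k=2: 0.00837652.
k=3: B_{6}/(6)! × [f^{(5)}(32) − f^{(5)}(8)] = 1/30240 × (-2.29193e-09 − (-0.000150204)) = 4.96698e-09.
Running total after k=3: 0.00837652.
k=4: B_{8}/(8)! × [f^{(7)}(32) − f^{(7)}(8)] = −1/1209600 × (-1.61151e-10 − (-0.000168979)) = -1.39698e-10.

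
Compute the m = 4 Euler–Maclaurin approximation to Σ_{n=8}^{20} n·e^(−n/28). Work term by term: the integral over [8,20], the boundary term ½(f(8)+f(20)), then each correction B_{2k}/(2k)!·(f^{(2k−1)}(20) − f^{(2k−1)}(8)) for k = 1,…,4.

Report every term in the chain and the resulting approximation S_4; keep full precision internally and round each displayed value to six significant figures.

S_4 ≈ 107.413

The integral term ∫_8^20 x·e^(−x/28) dx = 99.5451.
Boundary: ½(f(8) + f(20)) = ½(6.01182 + 9.79083) = 7.90133.
So far: 107.446.
Correction k=1: B_{2}/2! · (f^{(1)}(20) − f^{(1)}(8)) = 1/12 · (0.139869 − 0.536769) = -0.0330750.
After k=1: 107.413.
Correction k=2: B_{4}/4! · (f^{(3)}(20) − f^{(3)}(8)) = −1/720 · (0.00142724 − 0.00260169) = 1.63119e-06.
After k=2: 107.413.
Correction k=3: B_{6}/6! · (f^{(5)}(20) − f^{(5)}(8)) = 1/30240 · (3.41335e-06 − 5.76368e-06) = -7.77225e-11.
After k=3: 107.413.
Correction k=4: B_{8}/8! · (f^{(7)}(20) − f^{(7)}(8)) = −1/1209600 · (6.38552e-09 − 1.04705e-08) = 3.37714e-15.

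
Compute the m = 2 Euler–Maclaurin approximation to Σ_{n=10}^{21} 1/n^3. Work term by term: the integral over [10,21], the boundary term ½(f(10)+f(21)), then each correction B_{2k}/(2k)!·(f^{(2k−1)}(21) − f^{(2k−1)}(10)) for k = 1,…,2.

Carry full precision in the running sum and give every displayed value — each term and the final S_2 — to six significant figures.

The integral term ∫_10^21 1/x^3 dx = 0.00386621.
Endpoint term: (f(10) + f(21))/2 = (0.00100000 + 0.000107980)/2 = 0.000553990.
Integral + boundary = 0.00442020.
k=1: B_{2}/(2)! × [f^{(1)}(21) − f^{(1)}(10)] = 1/12 × (-1.54257e-05 − (-0.000300000)) = 2.37145e-05.
Running total after k=1: 0.00444392.
k=2: B_{4}/(4)! × [f^{(3)}(21) − f^{(3)}(10)] = −1/720 × (-6.99577e-07 − (-6.00000e-05)) = -8.23617e-08.

S_2 ≈ 0.00444384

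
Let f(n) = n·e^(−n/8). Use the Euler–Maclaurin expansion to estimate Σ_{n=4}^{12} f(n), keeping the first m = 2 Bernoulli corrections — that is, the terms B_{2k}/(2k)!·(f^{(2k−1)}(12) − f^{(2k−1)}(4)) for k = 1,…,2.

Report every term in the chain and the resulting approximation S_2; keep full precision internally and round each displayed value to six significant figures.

The integral term ∫_4^12 x·e^(−x/8) dx = 22.5261.
½[f(4) + f(12)] = ½[2.42612 + 2.67756] = 2.55184.
Running total after boundary: 25.0780.
k=1: B_{2}/(2)! × [f^{(1)}(12) − f^{(1)}(4)] = 1/12 × (-0.111565 − 0.303265) = -0.0345692.
After k=1: 25.0434.
k=2: B_{4}/(4)! × [f^{(3)}(12) − f^{(3)}(4)] = −1/720 × (0.00522961 − 0.0236926) = 2.56430e-05.

S_2 ≈ 25.0434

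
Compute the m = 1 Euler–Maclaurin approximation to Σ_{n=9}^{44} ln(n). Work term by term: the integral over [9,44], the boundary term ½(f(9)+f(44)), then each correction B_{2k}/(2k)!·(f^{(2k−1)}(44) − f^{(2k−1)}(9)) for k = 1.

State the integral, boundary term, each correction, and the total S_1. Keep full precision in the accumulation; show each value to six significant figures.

∫_9^44 ln(x) dx evaluates to 111.729.
Endpoint term: (f(9) + f(44))/2 = (2.19722 + 3.78419)/2 = 2.99071.
Running total after boundary: 114.720.
Order-1 term: 1/12 · (0.0227273 − 0.111111) = -0.00736532.

S_1 ≈ 114.713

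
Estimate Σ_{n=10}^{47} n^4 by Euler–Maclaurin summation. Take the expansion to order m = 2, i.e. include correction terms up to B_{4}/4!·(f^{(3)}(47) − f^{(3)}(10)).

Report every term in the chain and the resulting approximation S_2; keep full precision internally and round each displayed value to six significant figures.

Integral: ∫_10^47 x^4 dx = 4.58490e+07.
Endpoint term: (f(10) + f(47))/2 = (10000.0 + 4.87968e+06)/2 = 2.44484e+06.
Integral + boundary = 4.82938e+07.
k=1: B_{2}/(2)! × [f^{(1)}(47) − f^{(1)}(10)] = 1/12 × (415292 − 4000.00) = 34274.3.
Partial sum through k=1: 4.83281e+07.
k=2: B_{4}/(4)! × [f^{(3)}(47) − f^{(3)}(10)] = −1/720 × (1128.00 − 240.000) = -1.23333.

S_2 ≈ 4.83281e+07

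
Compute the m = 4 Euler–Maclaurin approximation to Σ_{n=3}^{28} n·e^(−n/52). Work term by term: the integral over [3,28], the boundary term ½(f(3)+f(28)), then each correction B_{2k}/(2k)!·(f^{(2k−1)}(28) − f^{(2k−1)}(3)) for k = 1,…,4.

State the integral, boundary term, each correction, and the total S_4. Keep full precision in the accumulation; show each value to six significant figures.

The integral term ∫_3^28 x·e^(−x/52) dx = 271.704.
½[f(3) + f(28)] = ½[2.83182 + 16.3421] = 9.58695.
Integral + boundary = 281.291.
Order-1 term: 1/12 · (0.269375 − 0.889482) = -0.0516756.
Partial sum through k=1: 281.239.
Order-2 term: −1/720 · (0.000531311 − 0.00102713) = 6.88639e-07.
Partial sum through k=2: 281.239.
Order-3 term: 1/30240 · (3.56140e-07 − 6.38059e-07) = -9.32273e-12.
Partial sum through k=3: 281.239.
Order-4 term: −1/1209600 · (1.90750e-10 − 3.31458e-10) = 1.16326e-16.

S_4 ≈ 281.239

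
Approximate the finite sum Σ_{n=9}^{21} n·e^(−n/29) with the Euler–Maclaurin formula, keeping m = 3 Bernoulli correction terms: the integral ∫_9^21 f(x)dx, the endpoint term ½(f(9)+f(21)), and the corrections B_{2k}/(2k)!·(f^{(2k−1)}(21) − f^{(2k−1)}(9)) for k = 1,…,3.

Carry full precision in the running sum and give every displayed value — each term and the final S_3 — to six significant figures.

Integral: ∫_9^21 x·e^(−x/29) dx = 105.104.
½[f(9) + f(21)] = ½[6.59875 + 10.1796] = 8.38917.
So far: 113.493.
Correction k=1: B_{2}/2! · (f^{(1)}(21) − f^{(1)}(9)) = 1/12 · (0.133722 − 0.505651) = -0.0309941.
After k=1: 113.462.
Correction k=2: B_{4}/4! · (f^{(3)}(21) − f^{(3)}(9)) = −1/720 · (0.00131178 − 0.00234487) = 1.43485e-06.
After k=2: 113.462.
Correction k=3: B_{6}/6! · (f^{(5)}(21) − f^{(5)}(9)) = 1/30240 · (2.93051e-06 − 4.86147e-06) = -6.38547e-11.

S_3 ≈ 113.462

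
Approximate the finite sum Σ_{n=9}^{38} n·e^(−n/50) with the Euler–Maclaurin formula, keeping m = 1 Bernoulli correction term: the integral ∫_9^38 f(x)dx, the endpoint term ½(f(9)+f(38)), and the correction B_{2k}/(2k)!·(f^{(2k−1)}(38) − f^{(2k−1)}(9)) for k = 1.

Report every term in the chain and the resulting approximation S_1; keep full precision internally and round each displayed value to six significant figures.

S_1 ≈ 418.911

The integral term ∫_9^38 x·e^(−x/50) dx = 406.315.
½[f(9) + f(38)] = ½[7.51743 + 17.7713] = 12.6444.
Running total after boundary: 418.959.
k=1: B_{2}/(2)! × [f^{(1)}(38) − f^{(1)}(9)] = 1/12 × (0.112240 − 0.684922) = -0.0477235.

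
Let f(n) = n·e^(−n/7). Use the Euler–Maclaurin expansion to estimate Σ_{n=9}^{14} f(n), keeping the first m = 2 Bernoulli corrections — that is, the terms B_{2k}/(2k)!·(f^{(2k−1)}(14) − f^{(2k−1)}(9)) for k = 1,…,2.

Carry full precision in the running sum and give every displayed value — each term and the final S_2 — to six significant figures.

S_2 ≈ 13.2552

The integral term ∫_9^14 x·e^(−x/7) dx = 11.0685.
Boundary: ½(f(9) + f(14)) = ½(2.48808 + 1.89469) = 2.19139.
So far: 13.2598.
Correction k=1: B_{2}/2! · (f^{(1)}(14) − f^{(1)}(9)) = 1/12 · (-0.135335 − (-0.0789866)) = -0.00469572.
After k=1: 13.2551.
Correction k=2: B_{4}/4! · (f^{(3)}(14) − f^{(3)}(9)) = −1/720 · (0.00276194 − 0.00967183) = 9.59706e-06.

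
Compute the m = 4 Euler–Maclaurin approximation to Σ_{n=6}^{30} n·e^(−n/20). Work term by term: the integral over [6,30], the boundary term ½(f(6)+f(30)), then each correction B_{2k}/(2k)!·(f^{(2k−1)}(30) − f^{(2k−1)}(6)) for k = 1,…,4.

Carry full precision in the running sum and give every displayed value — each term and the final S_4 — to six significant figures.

S_4 ≈ 167.612

∫_6^30 x·e^(−x/20) dx evaluates to 162.095.
Endpoint term: (f(6) + f(30))/2 = (4.44491 + 6.69390)/2 = 5.56941.
Running total after boundary: 167.665.
k=1: B_{2}/(2)! × [f^{(1)}(30) − f^{(1)}(6)] = 1/12 × (-0.111565 − 0.518573) = -0.0525115.
After k=1: 167.612.
k=2: B_{4}/(4)! × [f^{(3)}(30) − f^{(3)}(6)] = −1/720 × (0.000836738 − 0.00500052) = 5.78303e-06.
After k=2: 167.612.
k=3: B_{6}/(6)! × [f^{(5)}(30) − f^{(5)}(6)] = 1/30240 × (4.88097e-06 − 2.17615e-05) = -5.58220e-10.
After k=3: 167.612.
k=4: B_{8}/(8)! × [f^{(7)}(30) − f^{(7)}(6)] = −1/1209600 × (1.91752e-08 − 7.75544e-08) = 4.82632e-14.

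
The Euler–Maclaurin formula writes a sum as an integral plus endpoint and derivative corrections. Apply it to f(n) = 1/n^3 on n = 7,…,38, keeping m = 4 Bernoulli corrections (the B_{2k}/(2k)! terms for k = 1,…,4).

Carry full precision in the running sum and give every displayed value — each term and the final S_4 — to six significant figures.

S_4 ≈ 0.0114280

∫_7^38 1/x^3 dx evaluates to 0.00985782.
Boundary: ½(f(7) + f(38)) = ½(0.00291545 + 1.82242e-05) = 0.00146684.
Integral + boundary = 0.0113247.
Order-1 term: 1/12 · (-1.43876e-06 − (-0.00124948)) = 0.000104003.
Partial sum through k=1: 0.0114287.
Order-2 term: −1/720 · (-1.99274e-08 − (-0.000509992)) = -7.08294e-07.
Partial sum through k=2: 0.0114280.
Order-3 term: 1/30240 · (-5.79605e-10 − (-0.000437136)) = 1.44555e-08.
Partial sum through k=3: 0.0114280.
Order-4 term: −1/1209600 · (-2.88999e-11 − (-0.000642322)) = -5.31020e-10.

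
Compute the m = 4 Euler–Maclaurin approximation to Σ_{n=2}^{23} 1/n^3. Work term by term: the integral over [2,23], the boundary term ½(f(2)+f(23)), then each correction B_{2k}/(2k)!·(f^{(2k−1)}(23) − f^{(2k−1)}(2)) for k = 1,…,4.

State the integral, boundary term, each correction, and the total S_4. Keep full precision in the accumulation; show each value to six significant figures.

Integral: ∫_2^23 1/x^3 dx = 0.124055.
Endpoint term: (f(2) + f(23))/2 = (0.125000 + 8.21895e-05)/2 = 0.0625411.
So far: 0.186596.
Order-1 term: 1/12 · (-1.07204e-05 − (-0.187500)) = 0.0156241.
Running total after k=1: 0.202220.
Order-2 term: −1/720 · (-4.05307e-07 − (-0.937500)) = -0.00130208.
Running total after k=2: 0.200918.
Order-3 term: 1/30240 · (-3.21794e-08 − (-9.84375)) = 0.000325521.
Running total after k=3: 0.201243.
Order-4 term: −1/1209600 · (-4.37980e-09 − (-177.188)) = -0.000146484.

S_4 ≈ 0.201097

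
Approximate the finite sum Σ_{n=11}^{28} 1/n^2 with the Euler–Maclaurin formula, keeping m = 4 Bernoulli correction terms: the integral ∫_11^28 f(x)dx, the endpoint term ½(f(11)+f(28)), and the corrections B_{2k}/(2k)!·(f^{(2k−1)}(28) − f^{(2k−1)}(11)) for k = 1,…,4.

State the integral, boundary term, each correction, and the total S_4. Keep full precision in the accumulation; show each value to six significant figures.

∫_11^28 1/x^2 dx evaluates to 0.0551948.
Endpoint term: (f(11) + f(28))/2 = (0.00826446 + 0.00127551)/2 = 0.00476999.
So far: 0.0599648.
Correction k=1: B_{2}/2! · (f^{(1)}(28) − f^{(1)}(11)) = 1/12 · (-9.11079e-05 − (-0.00150263)) = 0.000117627.
Partial sum through k=1: 0.0600824.
Correction k=2: B_{4}/4! · (f^{(3)}(28) − f^{(3)}(11)) = −1/720 · (-1.39451e-06 − (-0.000149021)) = -2.05037e-07.
Partial sum through k=2: 0.0600822.
Correction k=3: B_{6}/6! · (f^{(5)}(28) − f^{(5)}(11)) = 1/30240 · (-5.33613e-08 − (-3.69474e-05)) = 1.22004e-09.
Partial sum through k=3: 0.0600822.
Correction k=4: B_{8}/8! · (f^{(7)}(28) − f^{(7)}(11)) = −1/1209600 · (-3.81152e-09 − (-1.70996e-05)) = -1.41334e-11.

S_4 ≈ 0.0600822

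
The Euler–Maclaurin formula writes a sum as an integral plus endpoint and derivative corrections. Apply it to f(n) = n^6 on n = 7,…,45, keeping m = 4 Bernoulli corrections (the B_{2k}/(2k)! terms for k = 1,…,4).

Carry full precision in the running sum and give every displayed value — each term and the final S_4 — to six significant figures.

S_4 ≈ 5.76254e+10

∫_7^45 x^6 dx evaluates to 5.33812e+10.
½[f(7) + f(45)] = ½[117649 + 8.30377e+09] = 4.15194e+09.
Running total after boundary: 5.75332e+10.
k=1: B_{2}/(2)! × [f^{(1)}(45) − f^{(1)}(7)] = 1/12 × (1.10717e+09 − 100842) = 9.22557e+07.
Partial sum through k=1: 5.76254e+10.
k=2: B_{4}/(4)! × [f^{(3)}(45) − f^{(3)}(7)] = −1/720 × (1.09350e+07 − 41160.0) = -15130.3.
Partial sum through k=2: 5.76254e+10.
k=3: B_{6}/(6)! × [f^{(5)}(45) − f^{(5)}(7)] = 1/30240 × (32400.0 − 5040.00) = 0.904762.
Partial sum through k=3: 5.76254e+10.
k=4: B_{8}/(8)! × [f^{(7)}(45) − f^{(7)}(7)] = −1/1209600 × (0.00000 − 0.00000) = 0.00000.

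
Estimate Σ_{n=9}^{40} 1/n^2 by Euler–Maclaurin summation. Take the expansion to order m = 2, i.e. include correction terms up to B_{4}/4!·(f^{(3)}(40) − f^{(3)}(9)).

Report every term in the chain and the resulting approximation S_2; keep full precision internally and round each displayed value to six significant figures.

S_2 ≈ 0.0928219

Integral: ∫_9^40 1/x^2 dx = 0.0861111.
½[f(9) + f(40)] = ½[0.0123457 + 0.000625000] = 0.00648534.
So far: 0.0925965.
Correction k=1: B_{2}/2! · (f^{(1)}(40) − f^{(1)}(9)) = 1/12 · (-3.12500e-05 − (-0.00274348)) = 0.000226020.
Running total after k=1: 0.0928225.
Correction k=2: B_{4}/4! · (f^{(3)}(40) − f^{(3)}(9)) = −1/720 · (-2.34375e-07 − (-0.000406442)) = -5.64177e-07.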